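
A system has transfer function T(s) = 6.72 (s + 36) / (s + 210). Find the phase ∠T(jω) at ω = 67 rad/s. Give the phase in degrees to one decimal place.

44.1 deg

∠(j67 + 36) = arctan(67/36) = 61.75°
∠(j67 + 210) = arctan(67/210) = 17.70°
∠T(j67) = 61.75° − 17.70° = 44.06°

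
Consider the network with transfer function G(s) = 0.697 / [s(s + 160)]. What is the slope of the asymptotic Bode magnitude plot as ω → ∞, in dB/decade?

-40 dB/decade

With 0 zeros and 2 poles, the high-frequency asymptotic slope is 20 × (0 − 2) = -40 dB/decade.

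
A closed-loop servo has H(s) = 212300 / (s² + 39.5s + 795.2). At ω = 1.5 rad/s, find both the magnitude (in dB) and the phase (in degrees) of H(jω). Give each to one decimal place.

|(j1.5)² + 39.5(j1.5) + 795.2| = |792.95 + j59.25| = 795.2
|H(j1.5)| = 212300 / 795.2 = 266.99
20 log₁₀(266.99) = 48.53 dB
∠[(j1.5)² + 39.5(j1.5) + 795.2] = ∠[792.95 + j59.25] = 4.27°
∠H(j1.5) = −4.27° = -4.27°

|H| = 48.5 dB, ∠H = -4.3°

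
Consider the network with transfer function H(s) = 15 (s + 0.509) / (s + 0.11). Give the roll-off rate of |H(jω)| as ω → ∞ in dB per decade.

0 dB/decade

With 1 zero and 1 pole, the high-frequency asymptotic slope is 20 × (1 − 1) = 0 dB/decade.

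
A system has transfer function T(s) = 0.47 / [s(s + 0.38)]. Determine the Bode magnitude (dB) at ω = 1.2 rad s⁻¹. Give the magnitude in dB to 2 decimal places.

|j1.2 + 0.38| = √(1.2² + 0.38²) = 1.259
|j1.2| = 1.2
|T(j1.2)| = 0.47 / (1.259 × 1.2) = 0.31116
20 log₁₀(0.31116) = -10.140 dB

-10.14 dB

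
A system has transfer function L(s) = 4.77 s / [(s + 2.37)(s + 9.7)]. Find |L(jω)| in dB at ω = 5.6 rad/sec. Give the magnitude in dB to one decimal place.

-8.1 dB

|j5.6| = 5.6
|j5.6 + 2.37| = √(5.6² + 2.37²) = 6.081
|j5.6 + 9.7| = √(5.6² + 9.7²) = 11.2
|L(j5.6)| = 4.77 × 5.6 / (6.081 × 11.2) = 0.3922
20 log₁₀(0.3922) = -8.13 dB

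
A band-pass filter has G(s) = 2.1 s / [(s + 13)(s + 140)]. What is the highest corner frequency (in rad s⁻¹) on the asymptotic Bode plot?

140 rad s⁻¹

Break frequencies occur at each pole and zero magnitude: 13 rad s⁻¹, 140 rad s⁻¹.
The highest is 140 rad s⁻¹.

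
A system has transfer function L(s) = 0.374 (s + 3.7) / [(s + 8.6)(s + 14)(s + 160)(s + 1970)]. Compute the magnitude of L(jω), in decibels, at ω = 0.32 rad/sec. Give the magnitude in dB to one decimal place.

-148.7 dB

|j0.32 + 3.7| = √(0.32² + 3.7²) = 3.714
|j0.32 + 8.6| = √(0.32² + 8.6²) = 8.606
|j0.32 + 14| = √(0.32² + 14²) = 14
|j0.32 + 160| = √(0.32² + 160²) = 160
|j0.32 + 1970| = √(0.32² + 1970²) = 1970
|L(j0.32)| = 0.374 × 3.714 / (8.606 × 14 × 160 × 1970) = 3.6565e-08
20 log₁₀(3.6565e-08) = -148.74 dB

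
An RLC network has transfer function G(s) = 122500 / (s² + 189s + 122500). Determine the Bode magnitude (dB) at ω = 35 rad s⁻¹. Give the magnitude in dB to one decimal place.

|(j35)² + 189(j35) + 122500| = |1.2128e+05 + j6615| = 1.215e+05
|G(j35)| = 122500 / 1.215e+05 = 1.0086
20 log₁₀(1.0086) = 0.07 dB

0.1 dB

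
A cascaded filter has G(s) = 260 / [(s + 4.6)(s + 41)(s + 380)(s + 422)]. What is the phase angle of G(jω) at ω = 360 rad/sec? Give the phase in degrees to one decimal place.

-256.7°

∠(j360 + 4.6) = arctan(360/4.6) = 89.27°
∠(j360 + 41) = arctan(360/41) = 83.50°
∠(j360 + 380) = arctan(360/380) = 43.45°
∠(j360 + 422) = arctan(360/422) = 40.47°
∠G(j360) = − (89.27° + 83.50° + 43.45° + 40.47°) = -256.69°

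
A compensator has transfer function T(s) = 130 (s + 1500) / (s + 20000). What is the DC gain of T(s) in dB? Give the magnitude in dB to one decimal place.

19.8 dB

T(0) = 130 × 1500 / 20000 = 9.75
20 log₁₀(9.75) = 19.78 dB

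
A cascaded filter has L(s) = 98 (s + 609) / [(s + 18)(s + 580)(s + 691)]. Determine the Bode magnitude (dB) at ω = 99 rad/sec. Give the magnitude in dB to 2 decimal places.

-56.69 dB

|j99 + 609| = √(99² + 609²) = 617
|j99 + 18| = √(99² + 18²) = 100.6
|j99 + 580| = √(99² + 580²) = 588.4
|j99 + 691| = √(99² + 691²) = 698.1
|L(j99)| = 98 × 617 / (100.6 × 588.4 × 698.1) = 0.001463
20 log₁₀(0.001463) = -56.695 dB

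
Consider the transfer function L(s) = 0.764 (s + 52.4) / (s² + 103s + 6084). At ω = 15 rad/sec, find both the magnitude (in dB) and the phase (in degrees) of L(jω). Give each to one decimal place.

|L| = -43.3 dB, ∠L = 1.2°

|j15 + 52.4| = √(15² + 52.4²) = 54.5
|(j15)² + 103(j15) + 6084| = |5859 + j1545| = 6059
|L(j15)| = 0.764 × 54.5 / 6059 = 0.0068724
20 log₁₀(0.0068724) = -43.26 dB
∠(j15 + 52.4) = arctan(15/52.4) = 15.97°
∠[(j15)² + 103(j15) + 6084] = ∠[5859 + j1545] = 14.77°
∠L(j15) = 15.97° − 14.77° = 1.20°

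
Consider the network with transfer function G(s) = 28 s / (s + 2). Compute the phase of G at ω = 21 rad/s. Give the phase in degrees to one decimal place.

∠(j21) = 90.00°
∠(j21 + 2) = arctan(21/2) = 84.56°
∠G(j21) = 90.00° − 84.56° = 5.44°

5.4°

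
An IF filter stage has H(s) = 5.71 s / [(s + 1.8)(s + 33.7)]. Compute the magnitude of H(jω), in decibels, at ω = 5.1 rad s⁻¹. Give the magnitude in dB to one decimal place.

|j5.1| = 5.1
|j5.1 + 1.8| = √(5.1² + 1.8²) = 5.408
|j5.1 + 33.7| = √(5.1² + 33.7²) = 34.08
|H(j5.1)| = 5.71 × 5.1 / (5.408 × 34.08) = 0.15798
20 log₁₀(0.15798) = -16.03 dB

-16.0 dB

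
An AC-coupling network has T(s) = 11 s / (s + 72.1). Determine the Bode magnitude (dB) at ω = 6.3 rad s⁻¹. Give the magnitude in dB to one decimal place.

|j6.3| = 6.3
|j6.3 + 72.1| = √(6.3² + 72.1²) = 72.37
|T(j6.3)| = 11 × 6.3 / 72.37 = 0.95752
20 log₁₀(0.95752) = -0.38 dB

-0.4 dB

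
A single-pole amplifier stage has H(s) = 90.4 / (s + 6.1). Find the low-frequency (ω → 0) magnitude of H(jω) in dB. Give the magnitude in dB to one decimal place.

H(0) = 90.4 / 6.1 = 14.82
20 log₁₀(14.82) = 23.42 dB

23.4 dB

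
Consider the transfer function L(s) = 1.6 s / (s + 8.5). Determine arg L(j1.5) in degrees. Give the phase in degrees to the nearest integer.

80°

∠(j1.5) = 90.00°
∠(j1.5 + 8.5) = arctan(1.5/8.5) = 10.01°
∠L(j1.5) = 90.00° − 10.01° = 79.99°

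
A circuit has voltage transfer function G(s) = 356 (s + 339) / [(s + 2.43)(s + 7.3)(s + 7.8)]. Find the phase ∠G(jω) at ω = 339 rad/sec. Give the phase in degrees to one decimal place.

∠(j339 + 339) = arctan(339/339) = 45.00°
∠(j339 + 2.43) = arctan(339/2.43) = 89.59°
∠(j339 + 7.3) = arctan(339/7.3) = 88.77°
∠(j339 + 7.8) = arctan(339/7.8) = 88.68°
∠G(j339) = 45.00° − (89.59° + 88.77° + 88.68°) = -222.04°

-222.0°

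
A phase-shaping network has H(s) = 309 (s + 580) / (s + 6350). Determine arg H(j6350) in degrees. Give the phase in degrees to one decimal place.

∠(j6350 + 580) = arctan(6350/580) = 84.78°
∠(j6350 + 6350) = arctan(6350/6350) = 45.00°
∠H(j6350) = 84.78° − 45.00° = 39.78°

39.8°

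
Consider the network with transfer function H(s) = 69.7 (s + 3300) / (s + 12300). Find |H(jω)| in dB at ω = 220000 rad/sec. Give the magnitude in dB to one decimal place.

36.9 dB

|j220000 + 3300| = √(220000² + 3300²) = 2.2e+05
|j220000 + 12300| = √(220000² + 12300²) = 2.203e+05
|H(j220000)| = 69.7 × 2.2e+05 / 2.203e+05 = 69.599
20 log₁₀(69.599) = 36.85 dB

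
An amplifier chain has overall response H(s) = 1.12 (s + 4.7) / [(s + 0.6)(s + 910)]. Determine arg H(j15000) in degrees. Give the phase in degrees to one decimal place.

-86.5°

∠(j15000 + 4.7) = arctan(15000/4.7) = 89.98°
∠(j15000 + 0.6) = arctan(15000/0.6) = 90.00°
∠(j15000 + 910) = arctan(15000/910) = 86.53°
∠H(j15000) = 89.98° − (90.00° + 86.53°) = -86.54°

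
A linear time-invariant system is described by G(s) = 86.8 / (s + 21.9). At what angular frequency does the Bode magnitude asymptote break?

The single real pole at s = −21.9 gives a corner at ω = 21.9 rad/s.

21.9 rad/s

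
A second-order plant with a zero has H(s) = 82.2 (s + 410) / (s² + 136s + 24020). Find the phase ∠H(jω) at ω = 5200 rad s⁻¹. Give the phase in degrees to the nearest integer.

-93°

∠(j5200 + 410) = arctan(5200/410) = 85.49°
∠[(j5200)² + 136(j5200) + 24020] = ∠[-2.7016e+07 + j7.072e+05] = 178.50°
∠H(j5200) = 85.49° − 178.50° = -93.01°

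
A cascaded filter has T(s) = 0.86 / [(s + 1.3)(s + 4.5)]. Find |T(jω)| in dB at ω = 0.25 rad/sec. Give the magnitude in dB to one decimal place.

|j0.25 + 1.3| = √(0.25² + 1.3²) = 1.324
|j0.25 + 4.5| = √(0.25² + 4.5²) = 4.507
|T(j0.25)| = 0.86 / (1.324 × 4.507) = 0.14414
20 log₁₀(0.14414) = -16.82 dB

-16.8 dB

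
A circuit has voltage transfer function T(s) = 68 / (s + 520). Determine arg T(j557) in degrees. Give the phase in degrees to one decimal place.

-47.0°

∠(j557 + 520) = arctan(557/520) = 46.97°
∠T(j557) = −46.97° = -46.97°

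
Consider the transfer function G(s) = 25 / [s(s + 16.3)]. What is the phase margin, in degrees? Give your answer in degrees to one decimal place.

84.6°

Gain crossover: |G(jω)| = 1 at ω ≈ 1.53 rad/sec.
∠G(j1.53) = −90° − arctan(1.53/16.3) ≈ -95.35°
PM = 180° + (-95.35°) = 84.65°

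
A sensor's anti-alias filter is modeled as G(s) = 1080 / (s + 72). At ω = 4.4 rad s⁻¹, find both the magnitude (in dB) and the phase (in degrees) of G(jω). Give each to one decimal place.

|j4.4 + 72| = √(4.4² + 72²) = 72.13
|G(j4.4)| = 1080 / 72.13 = 14.972
20 log₁₀(14.972) = 23.51 dB
∠(j4.4 + 72) = arctan(4.4/72) = 3.50°
∠G(j4.4) = −3.50° = -3.50°

|G| = 23.5 dB, ∠G = -3.5°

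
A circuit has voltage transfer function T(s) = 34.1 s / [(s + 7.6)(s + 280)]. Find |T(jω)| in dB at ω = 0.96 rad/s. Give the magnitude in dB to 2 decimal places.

-36.33 dB

|j0.96| = 0.96
|j0.96 + 7.6| = √(0.96² + 7.6²) = 7.66
|j0.96 + 280| = √(0.96² + 280²) = 280
|T(j0.96)| = 34.1 × 0.96 / (7.66 × 280) = 0.015262
20 log₁₀(0.015262) = -36.328 dB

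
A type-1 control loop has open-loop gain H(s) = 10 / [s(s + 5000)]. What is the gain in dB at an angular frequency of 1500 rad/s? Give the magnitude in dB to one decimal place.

-117.9 dB

|j1500 + 5000| = √(1500² + 5000²) = 5220
|j1500| = 1500
|H(j1500)| = 10 / (5220 × 1500) = 1.2771e-06
20 log₁₀(1.2771e-06) = -117.88 dB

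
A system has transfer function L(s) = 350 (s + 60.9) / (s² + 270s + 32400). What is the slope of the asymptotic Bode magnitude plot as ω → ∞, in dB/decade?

-20 dB/decade

With 1 zero and 2 poles, the high-frequency asymptotic slope is 20 × (1 − 2) = -20 dB/decade.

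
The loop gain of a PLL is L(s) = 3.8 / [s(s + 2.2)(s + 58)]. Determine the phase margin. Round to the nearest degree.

89°

Gain crossover: |L(jω)| = 1 at ω ≈ 0.0298 rad s⁻¹.
∠L(j0.0298) = −90° − arctan(0.0298/2.2) − arctan(0.0298/58) ≈ -90.80°
PM = 180° + (-90.80°) = 89.20°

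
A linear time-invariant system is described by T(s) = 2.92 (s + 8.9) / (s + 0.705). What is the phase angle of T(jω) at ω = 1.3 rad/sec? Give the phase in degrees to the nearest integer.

-53°

∠(j1.3 + 8.9) = arctan(1.3/8.9) = 8.31°
∠(j1.3 + 0.705) = arctan(1.3/0.705) = 61.53°
∠T(j1.3) = 8.31° − 61.53° = -53.22°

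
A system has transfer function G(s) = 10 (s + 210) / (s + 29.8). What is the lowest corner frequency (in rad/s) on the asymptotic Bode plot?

29.8 rad/s

Break frequencies occur at each pole and zero magnitude: 29.8 rad/s, 210 rad/s.
The lowest is 29.8 rad/s.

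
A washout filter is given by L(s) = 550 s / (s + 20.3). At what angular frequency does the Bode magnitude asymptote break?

20.3 rad/sec

The single real pole at s = −20.3 gives a corner at ω = 20.3 rad/sec.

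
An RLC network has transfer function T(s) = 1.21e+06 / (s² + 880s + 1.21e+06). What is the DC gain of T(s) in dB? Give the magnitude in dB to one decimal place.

0.0 dB

T(0) = 1.21e+06 / 1.21e+06 = 1
20 log₁₀(1) = 0.00 dB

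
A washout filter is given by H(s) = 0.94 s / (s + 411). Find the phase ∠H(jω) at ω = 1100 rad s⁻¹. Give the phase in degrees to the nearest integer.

∠(j1100) = 90.00°
∠(j1100 + 411) = arctan(1100/411) = 69.51°
∠H(j1100) = 90.00° − 69.51° = 20.49°

20°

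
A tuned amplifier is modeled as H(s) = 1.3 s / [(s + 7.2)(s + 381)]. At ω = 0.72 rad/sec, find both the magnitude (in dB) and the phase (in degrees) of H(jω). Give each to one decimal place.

|H| = -69.4 dB, ∠H = 84.2°

|j0.72| = 0.72
|j0.72 + 7.2| = √(0.72² + 7.2²) = 7.236
|j0.72 + 381| = √(0.72² + 381²) = 381
|H(j0.72)| = 1.3 × 0.72 / (7.236 × 381) = 0.00033951
20 log₁₀(0.00033951) = -69.38 dB
∠(j0.72) = 90.00°
∠(j0.72 + 7.2) = arctan(0.72/7.2) = 5.71°
∠(j0.72 + 381) = arctan(0.72/381) = 0.11°
∠H(j0.72) = 90.00° − (5.71° + 0.11°) = 84.18°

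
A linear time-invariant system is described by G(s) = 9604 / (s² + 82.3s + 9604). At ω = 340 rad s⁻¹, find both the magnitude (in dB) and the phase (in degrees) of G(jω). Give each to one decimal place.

|(j340)² + 82.3(j340) + 9604| = |-1.06e+05 + j27982| = 1.096e+05
|G(j340)| = 9604 / 1.096e+05 = 0.087606
20 log₁₀(0.087606) = -21.15 dB
∠[(j340)² + 82.3(j340) + 9604] = ∠[-1.06e+05 + j27982] = 165.21°
∠G(j340) = −165.21° = -165.21°

|G| = -21.1 dB, ∠G = -165.2°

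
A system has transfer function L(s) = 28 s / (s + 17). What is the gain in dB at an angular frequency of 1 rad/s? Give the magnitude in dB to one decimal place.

|j1| = 1
|j1 + 17| = √(1² + 17²) = 17.03
|L(j1)| = 28 × 1 / 17.03 = 1.6442
20 log₁₀(1.6442) = 4.32 dB

4.3 dB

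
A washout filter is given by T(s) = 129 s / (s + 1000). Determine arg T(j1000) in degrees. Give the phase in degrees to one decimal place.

∠(j1000) = 90.00°
∠(j1000 + 1000) = arctan(1000/1000) = 45.00°
∠T(j1000) = 90.00° − 45.00° = 45.00°

45.0°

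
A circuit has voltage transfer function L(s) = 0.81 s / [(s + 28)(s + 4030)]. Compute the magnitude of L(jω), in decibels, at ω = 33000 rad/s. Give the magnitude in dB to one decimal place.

|j33000| = 3.3e+04
|j33000 + 28| = √(33000² + 28²) = 3.3e+04
|j33000 + 4030| = √(33000² + 4030²) = 3.325e+04
|L(j33000)| = 0.81 × 3.3e+04 / (3.3e+04 × 3.325e+04) = 2.4364e-05
20 log₁₀(2.4364e-05) = -92.26 dB

-92.3 dB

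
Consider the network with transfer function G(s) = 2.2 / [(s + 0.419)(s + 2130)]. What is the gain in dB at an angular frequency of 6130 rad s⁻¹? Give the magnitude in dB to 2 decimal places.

-145.15 dB

|j6130 + 0.419| = √(6130² + 0.419²) = 6130
|j6130 + 2130| = √(6130² + 2130²) = 6490
|G(j6130)| = 2.2 / (6130 × 6490) = 5.5303e-08
20 log₁₀(5.5303e-08) = -145.145 dB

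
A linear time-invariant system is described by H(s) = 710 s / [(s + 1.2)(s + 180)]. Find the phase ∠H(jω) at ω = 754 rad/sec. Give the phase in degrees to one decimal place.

-76.5 deg

∠(j754) = 90.00°
∠(j754 + 1.2) = arctan(754/1.2) = 89.91°
∠(j754 + 180) = arctan(754/180) = 76.57°
∠H(j754) = 90.00° − (89.91° + 76.57°) = -76.48°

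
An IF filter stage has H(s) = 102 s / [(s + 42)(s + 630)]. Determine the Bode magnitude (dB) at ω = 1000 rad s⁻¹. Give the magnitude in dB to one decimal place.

-21.3 dB

|j1000| = 1000
|j1000 + 42| = √(1000² + 42²) = 1001
|j1000 + 630| = √(1000² + 630²) = 1182
|H(j1000)| = 102 × 1000 / (1001 × 1182) = 0.086225
20 log₁₀(0.086225) = -21.29 dB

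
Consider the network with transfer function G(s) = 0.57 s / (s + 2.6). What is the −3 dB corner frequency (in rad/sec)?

For a single-pole high-pass, the −3 dB point is at the pole: ω = 2.6 rad/sec.

2.6 rad/sec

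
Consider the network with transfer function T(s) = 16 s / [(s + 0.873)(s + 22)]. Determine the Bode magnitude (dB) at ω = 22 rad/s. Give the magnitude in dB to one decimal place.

|j22| = 22
|j22 + 0.873| = √(22² + 0.873²) = 22.02
|j22 + 22| = √(22² + 22²) = 31.11
|T(j22)| = 16 × 22 / (22.02 × 31.11) = 0.51386
20 log₁₀(0.51386) = -5.78 dB

-5.8 dB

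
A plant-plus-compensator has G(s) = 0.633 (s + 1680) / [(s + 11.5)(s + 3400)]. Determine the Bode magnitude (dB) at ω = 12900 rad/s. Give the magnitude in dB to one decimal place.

-86.4 dB

|j12900 + 1680| = √(12900² + 1680²) = 1.301e+04
|j12900 + 11.5| = √(12900² + 11.5²) = 1.29e+04
|j12900 + 3400| = √(12900² + 3400²) = 1.334e+04
|G(j12900)| = 0.633 × 1.301e+04 / (1.29e+04 × 1.334e+04) = 4.785e-05
20 log₁₀(4.785e-05) = -86.40 dB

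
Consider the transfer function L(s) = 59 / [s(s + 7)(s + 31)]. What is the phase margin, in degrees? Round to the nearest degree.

87°

Gain crossover: |L(jω)| = 1 at ω ≈ 0.272 rad/s.
∠L(j0.272) = −90° − arctan(0.272/7) − arctan(0.272/31) ≈ -92.72°
PM = 180° + (-92.72°) = 87.28°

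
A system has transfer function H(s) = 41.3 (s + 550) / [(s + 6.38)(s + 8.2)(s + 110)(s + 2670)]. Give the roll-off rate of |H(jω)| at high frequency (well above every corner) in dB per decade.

With 1 zero and 4 poles, the high-frequency asymptotic slope is 20 × (1 − 4) = -60 dB/decade.

-60 dB/decade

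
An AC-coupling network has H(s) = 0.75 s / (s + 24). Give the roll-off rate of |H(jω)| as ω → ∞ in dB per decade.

With 1 zero and 1 pole, the high-frequency asymptotic slope is 20 × (1 − 1) = 0 dB/decade.

0 dB/decade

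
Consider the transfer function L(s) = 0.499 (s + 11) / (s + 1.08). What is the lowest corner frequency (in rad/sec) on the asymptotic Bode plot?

1.08 rad/sec

Break frequencies occur at each pole and zero magnitude: 1.08 rad/sec, 11 rad/sec.
The lowest is 1.08 rad/sec.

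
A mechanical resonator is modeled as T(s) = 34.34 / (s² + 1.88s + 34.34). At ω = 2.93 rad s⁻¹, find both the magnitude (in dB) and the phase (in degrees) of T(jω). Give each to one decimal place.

|T| = 2.3 dB, ∠T = -12.1°

|(j2.93)² + 1.88(j2.93) + 34.34| = |25.755 + j5.5084| = 26.34
|T(j2.93)| = 34.34 / 26.34 = 1.3038
20 log₁₀(1.3038) = 2.30 dB
∠[(j2.93)² + 1.88(j2.93) + 34.34] = ∠[25.755 + j5.5084] = 12.07°
∠T(j2.93) = −12.07° = -12.07°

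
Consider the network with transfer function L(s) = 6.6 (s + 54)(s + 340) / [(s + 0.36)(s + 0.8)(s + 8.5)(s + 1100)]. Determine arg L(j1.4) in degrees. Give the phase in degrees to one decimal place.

∠(j1.4 + 54) = arctan(1.4/54) = 1.49°
∠(j1.4 + 340) = arctan(1.4/340) = 0.24°
∠(j1.4 + 0.36) = arctan(1.4/0.36) = 75.58°
∠(j1.4 + 0.8) = arctan(1.4/0.8) = 60.26°
∠(j1.4 + 8.5) = arctan(1.4/8.5) = 9.35°
∠(j1.4 + 1100) = arctan(1.4/1100) = 0.07°
∠L(j1.4) = 1.49° + 0.24° − (75.58° + 60.26° + 9.35° + 0.07°) = -143.54°

-143.5°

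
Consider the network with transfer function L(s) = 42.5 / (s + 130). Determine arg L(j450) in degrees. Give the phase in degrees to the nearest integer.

-74°

∠(j450 + 130) = arctan(450/130) = 73.89°
∠L(j450) = −73.89° = -73.89°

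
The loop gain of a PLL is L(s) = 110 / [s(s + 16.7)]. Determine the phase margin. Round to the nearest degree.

70°

Gain crossover: |L(jω)| = 1 at ω ≈ 6.18 rad s⁻¹.
∠L(j6.18) = −90° − arctan(6.18/16.7) ≈ -110.30°
PM = 180° + (-110.30°) = 69.70°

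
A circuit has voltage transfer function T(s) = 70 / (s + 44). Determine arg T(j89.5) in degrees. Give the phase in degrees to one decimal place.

-63.8°

∠(j89.5 + 44) = arctan(89.5/44) = 63.82°
∠T(j89.5) = −63.82° = -63.82°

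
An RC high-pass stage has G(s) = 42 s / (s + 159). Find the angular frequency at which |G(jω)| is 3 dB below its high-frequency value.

159 rad/sec

For a single-pole high-pass, the −3 dB point is at the pole: ω = 159 rad/sec.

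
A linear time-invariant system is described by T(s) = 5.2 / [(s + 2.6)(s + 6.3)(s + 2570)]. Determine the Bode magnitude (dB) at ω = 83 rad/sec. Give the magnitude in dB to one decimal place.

-130.7 dB

|j83 + 2.6| = √(83² + 2.6²) = 83.04
|j83 + 6.3| = √(83² + 6.3²) = 83.24
|j83 + 2570| = √(83² + 2570²) = 2571
|T(j83)| = 5.2 / (83.04 × 83.24 × 2571) = 2.9257e-07
20 log₁₀(2.9257e-07) = -130.68 dB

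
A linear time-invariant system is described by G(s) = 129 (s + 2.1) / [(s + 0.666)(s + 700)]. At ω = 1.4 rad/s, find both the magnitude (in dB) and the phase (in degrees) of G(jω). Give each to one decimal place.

|G| = -10.5 dB, ∠G = -31.0°

|j1.4 + 2.1| = √(1.4² + 2.1²) = 2.524
|j1.4 + 0.666| = √(1.4² + 0.666²) = 1.55
|j1.4 + 700| = √(1.4² + 700²) = 700
|G(j1.4)| = 129 × 2.524 / (1.55 × 700) = 0.30001
20 log₁₀(0.30001) = -10.46 dB
∠(j1.4 + 2.1) = arctan(1.4/2.1) = 33.69°
∠(j1.4 + 0.666) = arctan(1.4/0.666) = 64.56°
∠(j1.4 + 700) = arctan(1.4/700) = 0.11°
∠G(j1.4) = 33.69° − (64.56° + 0.11°) = -30.98°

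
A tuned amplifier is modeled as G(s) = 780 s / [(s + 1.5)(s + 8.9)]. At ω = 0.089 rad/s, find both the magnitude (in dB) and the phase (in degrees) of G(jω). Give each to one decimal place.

|G| = 14.3 dB, ∠G = 86.0°

|j0.089| = 0.089
|j0.089 + 1.5| = √(0.089² + 1.5²) = 1.503
|j0.089 + 8.9| = √(0.089² + 8.9²) = 8.9
|G(j0.089)| = 780 × 0.089 / (1.503 × 8.9) = 5.1906
20 log₁₀(5.1906) = 14.30 dB
∠(j0.089) = 90.00°
∠(j0.089 + 1.5) = arctan(0.089/1.5) = 3.40°
∠(j0.089 + 8.9) = arctan(0.089/8.9) = 0.57°
∠G(j0.089) = 90.00° − (3.40° + 0.57°) = 86.03°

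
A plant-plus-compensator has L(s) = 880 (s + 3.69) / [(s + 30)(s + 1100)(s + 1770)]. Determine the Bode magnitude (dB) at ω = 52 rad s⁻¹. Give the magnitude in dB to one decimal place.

-68.1 dB

|j52 + 3.69| = √(52² + 3.69²) = 52.13
|j52 + 30| = √(52² + 30²) = 60.03
|j52 + 1100| = √(52² + 1100²) = 1101
|j52 + 1770| = √(52² + 1770²) = 1771
|L(j52)| = 880 × 52.13 / (60.03 × 1101 × 1771) = 0.00039187
20 log₁₀(0.00039187) = -68.14 dB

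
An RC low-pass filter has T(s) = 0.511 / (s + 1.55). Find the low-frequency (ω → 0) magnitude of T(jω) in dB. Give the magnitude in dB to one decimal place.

T(0) = 0.511 / 1.55 = 0.32968
20 log₁₀(0.32968) = -9.64 dB

-9.6 dB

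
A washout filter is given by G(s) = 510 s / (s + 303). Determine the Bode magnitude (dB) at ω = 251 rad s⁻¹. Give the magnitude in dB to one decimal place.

50.2 dB

|j251| = 251
|j251 + 303| = √(251² + 303²) = 393.5
|G(j251)| = 510 × 251 / 393.5 = 325.35
20 log₁₀(325.35) = 50.25 dB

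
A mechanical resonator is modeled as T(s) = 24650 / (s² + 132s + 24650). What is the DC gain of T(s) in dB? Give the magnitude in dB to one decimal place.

0.0 dB

T(0) = 24650 / 24650 = 1
20 log₁₀(1) = 0.00 dB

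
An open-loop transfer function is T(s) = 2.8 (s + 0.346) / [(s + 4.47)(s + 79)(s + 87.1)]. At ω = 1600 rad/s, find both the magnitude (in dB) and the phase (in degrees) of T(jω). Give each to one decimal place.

|j1600 + 0.346| = √(1600² + 0.346²) = 1600
|j1600 + 4.47| = √(1600² + 4.47²) = 1600
|j1600 + 79| = √(1600² + 79²) = 1602
|j1600 + 87.1| = √(1600² + 87.1²) = 1602
|T(j1600)| = 2.8 × 1600 / (1600 × 1602 × 1602) = 1.0908e-06
20 log₁₀(1.0908e-06) = -119.25 dB
∠(j1600 + 0.346) = arctan(1600/0.346) = 89.99°
∠(j1600 + 4.47) = arctan(1600/4.47) = 89.84°
∠(j1600 + 79) = arctan(1600/79) = 87.17°
∠(j1600 + 87.1) = arctan(1600/87.1) = 86.88°
∠T(j1600) = 89.99° − (89.84° + 87.17° + 86.88°) = -173.91°

|T| = -119.2 dB, ∠T = -173.9°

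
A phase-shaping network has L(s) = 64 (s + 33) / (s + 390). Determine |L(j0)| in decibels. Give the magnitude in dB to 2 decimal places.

14.67 dB

L(0) = 64 × 33 / 390 = 5.4154
20 log₁₀(5.4154) = 14.673 dB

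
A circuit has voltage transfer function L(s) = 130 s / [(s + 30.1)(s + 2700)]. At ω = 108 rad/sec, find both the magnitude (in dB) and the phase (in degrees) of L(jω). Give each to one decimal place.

|j108| = 108
|j108 + 30.1| = √(108² + 30.1²) = 112.1
|j108 + 2700| = √(108² + 2700²) = 2702
|L(j108)| = 130 × 108 / (112.1 × 2702) = 0.046343
20 log₁₀(0.046343) = -26.68 dB
∠(j108) = 90.00°
∠(j108 + 30.1) = arctan(108/30.1) = 74.43°
∠(j108 + 2700) = arctan(108/2700) = 2.29°
∠L(j108) = 90.00° − (74.43° + 2.29°) = 13.28°

|L| = -26.7 dB, ∠L = 13.3°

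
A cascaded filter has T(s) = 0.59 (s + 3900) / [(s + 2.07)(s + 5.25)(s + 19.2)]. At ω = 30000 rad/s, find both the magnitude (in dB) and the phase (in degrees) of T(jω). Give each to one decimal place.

|j30000 + 3900| = √(30000² + 3900²) = 3.025e+04
|j30000 + 2.07| = √(30000² + 2.07²) = 3e+04
|j30000 + 5.25| = √(30000² + 5.25²) = 3e+04
|j30000 + 19.2| = √(30000² + 19.2²) = 3e+04
|T(j30000)| = 0.59 × 3.025e+04 / (3e+04 × 3e+04 × 3e+04) = 6.6107e-10
20 log₁₀(6.6107e-10) = -183.60 dB
∠(j30000 + 3900) = arctan(30000/3900) = 82.59°
∠(j30000 + 2.07) = arctan(30000/2.07) = 90.00°
∠(j30000 + 5.25) = arctan(30000/5.25) = 89.99°
∠(j30000 + 19.2) = arctan(30000/19.2) = 89.96°
∠T(j30000) = 82.59° − (90.00° + 89.99° + 89.96°) = -187.36°

|T| = -183.6 dB, ∠T = -187.4°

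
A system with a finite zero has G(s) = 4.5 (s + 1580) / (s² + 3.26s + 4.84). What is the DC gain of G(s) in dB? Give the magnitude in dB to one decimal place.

G(0) = 4.5 × 1580 / 4.84 = 1469
20 log₁₀(1469) = 63.34 dB

63.3 dB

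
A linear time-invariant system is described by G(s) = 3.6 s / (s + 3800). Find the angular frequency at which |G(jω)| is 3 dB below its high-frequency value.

3800 rad/s

For a single-pole high-pass, the −3 dB point is at the pole: ω = 3800 rad/s.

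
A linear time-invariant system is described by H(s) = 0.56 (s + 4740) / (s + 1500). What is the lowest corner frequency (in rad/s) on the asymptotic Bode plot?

1500 rad/s

Break frequencies occur at each pole and zero magnitude: 1500 rad/s, 4740 rad/s.
The lowest is 1500 rad/s.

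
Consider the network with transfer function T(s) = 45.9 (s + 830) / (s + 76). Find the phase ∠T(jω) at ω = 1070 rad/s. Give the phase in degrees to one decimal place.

-33.7°

∠(j1070 + 830) = arctan(1070/830) = 52.20°
∠(j1070 + 76) = arctan(1070/76) = 85.94°
∠T(j1070) = 52.20° − 85.94° = -33.74°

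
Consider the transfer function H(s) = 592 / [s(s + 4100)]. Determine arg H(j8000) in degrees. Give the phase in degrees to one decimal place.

-152.9°

∠(j8000 + 4100) = arctan(8000/4100) = 62.86°
∠(j8000) = 90.00°
∠H(j8000) = − (62.86° + 90.00°) = -152.86°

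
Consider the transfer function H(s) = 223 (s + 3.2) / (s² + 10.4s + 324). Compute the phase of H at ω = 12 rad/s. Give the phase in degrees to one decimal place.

∠(j12 + 3.2) = arctan(12/3.2) = 75.07°
∠[(j12)² + 10.4(j12) + 324] = ∠[180 + j124.8] = 34.73°
∠H(j12) = 75.07° − 34.73° = 40.33°

40.3°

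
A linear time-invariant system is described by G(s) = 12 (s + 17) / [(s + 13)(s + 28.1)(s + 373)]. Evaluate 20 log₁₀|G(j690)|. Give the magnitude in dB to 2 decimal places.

-93.09 dB

|j690 + 17| = √(690² + 17²) = 690.2
|j690 + 13| = √(690² + 13²) = 690.1
|j690 + 28.1| = √(690² + 28.1²) = 690.6
|j690 + 373| = √(690² + 373²) = 784.4
|G(j690)| = 12 × 690.2 / (690.1 × 690.6 × 784.4) = 2.2157e-05
20 log₁₀(2.2157e-05) = -93.090 dB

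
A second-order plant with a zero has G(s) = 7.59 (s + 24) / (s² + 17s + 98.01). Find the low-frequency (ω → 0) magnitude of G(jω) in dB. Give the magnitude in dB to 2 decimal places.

G(0) = 7.59 × 24 / 98.01 = 1.8586
20 log₁₀(1.8586) = 5.384 dB

5.38 dB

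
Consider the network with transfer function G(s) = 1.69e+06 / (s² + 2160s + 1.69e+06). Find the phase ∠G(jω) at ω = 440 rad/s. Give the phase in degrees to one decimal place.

-32.4 deg

∠[(j440)² + 2160(j440) + 1.69e+06] = ∠[1.4964e+06 + j9.504e+05] = 32.42°
∠G(j440) = −32.42° = -32.42°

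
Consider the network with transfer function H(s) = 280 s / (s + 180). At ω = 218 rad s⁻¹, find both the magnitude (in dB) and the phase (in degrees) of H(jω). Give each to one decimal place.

|j218| = 218
|j218 + 180| = √(218² + 180²) = 282.7
|H(j218)| = 280 × 218 / 282.7 = 215.91
20 log₁₀(215.91) = 46.69 dB
∠(j218) = 90.00°
∠(j218 + 180) = arctan(218/180) = 50.45°
∠H(j218) = 90.00° − 50.45° = 39.55°

|H| = 46.7 dB, ∠H = 39.5°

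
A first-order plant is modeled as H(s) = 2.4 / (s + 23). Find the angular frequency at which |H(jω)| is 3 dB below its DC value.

23 rad/sec

For a single-pole low-pass, the −3 dB point is at the pole: ω = 23 rad/sec.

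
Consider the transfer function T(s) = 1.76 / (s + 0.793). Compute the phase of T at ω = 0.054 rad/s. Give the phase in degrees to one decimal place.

∠(j0.054 + 0.793) = arctan(0.054/0.793) = 3.90°
∠T(j0.054) = −3.90° = -3.90°

-3.9°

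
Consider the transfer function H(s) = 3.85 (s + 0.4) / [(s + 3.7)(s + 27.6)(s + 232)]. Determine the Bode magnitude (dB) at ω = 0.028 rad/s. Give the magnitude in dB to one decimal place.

|j0.028 + 0.4| = √(0.028² + 0.4²) = 0.401
|j0.028 + 3.7| = √(0.028² + 3.7²) = 3.7
|j0.028 + 27.6| = √(0.028² + 27.6²) = 27.6
|j0.028 + 232| = √(0.028² + 232²) = 232
|H(j0.028)| = 3.85 × 0.401 / (3.7 × 27.6 × 232) = 6.5158e-05
20 log₁₀(6.5158e-05) = -83.72 dB

-83.7 dB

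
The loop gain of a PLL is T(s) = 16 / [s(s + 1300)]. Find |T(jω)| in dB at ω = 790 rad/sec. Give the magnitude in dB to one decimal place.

-97.5 dB

|j790 + 1300| = √(790² + 1300²) = 1521
|j790| = 790
|T(j790)| = 16 / (1521 × 790) = 1.3314e-05
20 log₁₀(1.3314e-05) = -97.51 dB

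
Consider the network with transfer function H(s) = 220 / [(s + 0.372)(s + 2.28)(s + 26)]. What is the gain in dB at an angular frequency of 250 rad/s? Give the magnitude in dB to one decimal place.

|j250 + 0.372| = √(250² + 0.372²) = 250
|j250 + 2.28| = √(250² + 2.28²) = 250
|j250 + 26| = √(250² + 26²) = 251.3
|H(j250)| = 220 / (250 × 250 × 251.3) = 1.4004e-05
20 log₁₀(1.4004e-05) = -97.08 dB

-97.1 dB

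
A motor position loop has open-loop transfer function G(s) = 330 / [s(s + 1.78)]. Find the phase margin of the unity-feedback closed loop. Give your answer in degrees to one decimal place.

Gain crossover: |G(jω)| = 1 at ω ≈ 18.1 rad s⁻¹.
∠G(j18.1) = −90° − arctan(18.1/1.78) ≈ -174.39°
PM = 180° + (-174.39°) = 5.61°

5.6°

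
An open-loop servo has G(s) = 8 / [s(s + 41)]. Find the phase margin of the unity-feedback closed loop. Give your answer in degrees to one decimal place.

89.7°

Gain crossover: |G(jω)| = 1 at ω ≈ 0.195 rad/sec.
∠G(j0.195) = −90° − arctan(0.195/41) ≈ -90.27°
PM = 180° + (-90.27°) = 89.73°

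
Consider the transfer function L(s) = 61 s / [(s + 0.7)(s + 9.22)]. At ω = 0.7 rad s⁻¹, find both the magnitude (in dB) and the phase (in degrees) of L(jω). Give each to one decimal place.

|j0.7| = 0.7
|j0.7 + 0.7| = √(0.7² + 0.7²) = 0.9899
|j0.7 + 9.22| = √(0.7² + 9.22²) = 9.247
|L(j0.7)| = 61 × 0.7 / (0.9899 × 9.247) = 4.6648
20 log₁₀(4.6648) = 13.38 dB
∠(j0.7) = 90.00°
∠(j0.7 + 0.7) = arctan(0.7/0.7) = 45.00°
∠(j0.7 + 9.22) = arctan(0.7/9.22) = 4.34°
∠L(j0.7) = 90.00° − (45.00° + 4.34°) = 40.66°

|L| = 13.4 dB, ∠L = 40.7 deg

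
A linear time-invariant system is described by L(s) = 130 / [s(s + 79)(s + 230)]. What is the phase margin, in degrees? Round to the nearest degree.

Gain crossover: |L(jω)| = 1 at ω ≈ 0.00715 rad s⁻¹.
∠L(j0.00715) = −90° − arctan(0.00715/79) − arctan(0.00715/230) ≈ -90.01°
PM = 180° + (-90.01°) = 89.99°

90°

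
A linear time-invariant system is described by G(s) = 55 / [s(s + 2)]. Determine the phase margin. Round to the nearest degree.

15 deg

Gain crossover: |G(jω)| = 1 at ω ≈ 7.28 rad/sec.
∠G(j7.28) = −90° − arctan(7.28/2) ≈ -164.64°
PM = 180° + (-164.64°) = 15.36°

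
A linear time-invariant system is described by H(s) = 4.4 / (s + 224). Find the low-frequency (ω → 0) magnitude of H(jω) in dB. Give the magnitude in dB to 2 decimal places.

H(0) = 4.4 / 224 = 0.019643
20 log₁₀(0.019643) = -34.136 dB

-34.14 dB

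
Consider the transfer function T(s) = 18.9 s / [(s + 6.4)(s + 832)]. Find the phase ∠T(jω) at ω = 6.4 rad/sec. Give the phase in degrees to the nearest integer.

∠(j6.4) = 90.00°
∠(j6.4 + 6.4) = arctan(6.4/6.4) = 45.00°
∠(j6.4 + 832) = arctan(6.4/832) = 0.44°
∠T(j6.4) = 90.00° − (45.00° + 0.44°) = 44.56°

45 deg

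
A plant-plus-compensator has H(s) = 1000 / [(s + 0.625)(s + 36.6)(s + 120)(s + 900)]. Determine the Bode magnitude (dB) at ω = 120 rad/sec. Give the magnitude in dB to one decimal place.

-127.3 dB

|j120 + 0.625| = √(120² + 0.625²) = 120
|j120 + 36.6| = √(120² + 36.6²) = 125.5
|j120 + 120| = √(120² + 120²) = 169.7
|j120 + 900| = √(120² + 900²) = 908
|H(j120)| = 1000 / (120 × 125.5 × 169.7 × 908) = 4.3107e-07
20 log₁₀(4.3107e-07) = -127.31 dB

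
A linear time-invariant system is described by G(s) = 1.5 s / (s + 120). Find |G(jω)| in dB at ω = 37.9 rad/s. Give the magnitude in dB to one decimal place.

-6.9 dB

|j37.9| = 37.9
|j37.9 + 120| = √(37.9² + 120²) = 125.8
|G(j37.9)| = 1.5 × 37.9 / 125.8 = 0.45175
20 log₁₀(0.45175) = -6.90 dB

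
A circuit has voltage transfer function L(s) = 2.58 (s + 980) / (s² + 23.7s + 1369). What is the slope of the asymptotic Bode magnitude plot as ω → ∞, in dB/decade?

-20 dB/decade

With 1 zero and 2 poles, the high-frequency asymptotic slope is 20 × (1 − 2) = -20 dB/decade.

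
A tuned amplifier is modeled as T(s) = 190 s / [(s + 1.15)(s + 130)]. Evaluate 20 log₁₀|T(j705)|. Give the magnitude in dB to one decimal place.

-11.5 dB

|j705| = 705
|j705 + 1.15| = √(705² + 1.15²) = 705
|j705 + 130| = √(705² + 130²) = 716.9
|T(j705)| = 190 × 705 / (705 × 716.9) = 0.26503
20 log₁₀(0.26503) = -11.53 dB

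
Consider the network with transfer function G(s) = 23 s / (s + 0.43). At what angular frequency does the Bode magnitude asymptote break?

0.43 rad/s

The single real pole at s = −0.43 gives a corner at ω = 0.43 rad/s.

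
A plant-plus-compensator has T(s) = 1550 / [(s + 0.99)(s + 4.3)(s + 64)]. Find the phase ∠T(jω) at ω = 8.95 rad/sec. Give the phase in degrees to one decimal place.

-156.0 deg

∠(j8.95 + 0.99) = arctan(8.95/0.99) = 83.69°
∠(j8.95 + 4.3) = arctan(8.95/4.3) = 64.34°
∠(j8.95 + 64) = arctan(8.95/64) = 7.96°
∠T(j8.95) = − (83.69° + 64.34° + 7.96°) = -155.99°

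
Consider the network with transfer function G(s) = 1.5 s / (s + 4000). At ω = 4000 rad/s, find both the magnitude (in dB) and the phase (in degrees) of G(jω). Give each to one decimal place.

|G| = 0.5 dB, ∠G = 45.0°

|j4000| = 4000
|j4000 + 4000| = √(4000² + 4000²) = 5657
|G(j4000)| = 1.5 × 4000 / 5657 = 1.0607
20 log₁₀(1.0607) = 0.51 dB
∠(j4000) = 90.00°
∠(j4000 + 4000) = arctan(4000/4000) = 45.00°
∠G(j4000) = 90.00° − 45.00° = 45.00°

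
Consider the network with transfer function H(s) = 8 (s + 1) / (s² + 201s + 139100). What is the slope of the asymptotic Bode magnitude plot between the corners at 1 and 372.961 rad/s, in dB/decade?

In this band the factors already past their corner are: zero at 1; net slope = 20 dB/decade.

20 dB/decade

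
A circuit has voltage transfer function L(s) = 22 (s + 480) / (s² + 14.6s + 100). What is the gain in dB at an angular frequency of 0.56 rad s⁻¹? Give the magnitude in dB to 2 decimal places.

40.47 dB

|j0.56 + 480| = √(0.56² + 480²) = 480
|(j0.56)² + 14.6(j0.56) + 100| = |99.686 + j8.176| = 100
|L(j0.56)| = 22 × 480 / 100 = 105.58
20 log₁₀(105.58) = 40.471 dB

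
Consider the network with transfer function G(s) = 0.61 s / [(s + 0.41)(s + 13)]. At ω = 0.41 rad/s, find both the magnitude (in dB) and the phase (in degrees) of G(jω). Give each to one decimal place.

|j0.41| = 0.41
|j0.41 + 0.41| = √(0.41² + 0.41²) = 0.5798
|j0.41 + 13| = √(0.41² + 13²) = 13.01
|G(j0.41)| = 0.61 × 0.41 / (0.5798 × 13.01) = 0.033163
20 log₁₀(0.033163) = -29.59 dB
∠(j0.41) = 90.00°
∠(j0.41 + 0.41) = arctan(0.41/0.41) = 45.00°
∠(j0.41 + 13) = arctan(0.41/13) = 1.81°
∠G(j0.41) = 90.00° − (45.00° + 1.81°) = 43.19°

|G| = -29.6 dB, ∠G = 43.2°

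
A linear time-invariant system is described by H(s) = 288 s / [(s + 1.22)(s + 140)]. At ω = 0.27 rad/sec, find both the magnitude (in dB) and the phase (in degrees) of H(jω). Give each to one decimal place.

|j0.27| = 0.27
|j0.27 + 1.22| = √(0.27² + 1.22²) = 1.25
|j0.27 + 140| = √(0.27² + 140²) = 140
|H(j0.27)| = 288 × 0.27 / (1.25 × 140) = 0.44451
20 log₁₀(0.44451) = -7.04 dB
∠(j0.27) = 90.00°
∠(j0.27 + 1.22) = arctan(0.27/1.22) = 12.48°
∠(j0.27 + 140) = arctan(0.27/140) = 0.11°
∠H(j0.27) = 90.00° − (12.48° + 0.11°) = 77.41°

|H| = -7.0 dB, ∠H = 77.4°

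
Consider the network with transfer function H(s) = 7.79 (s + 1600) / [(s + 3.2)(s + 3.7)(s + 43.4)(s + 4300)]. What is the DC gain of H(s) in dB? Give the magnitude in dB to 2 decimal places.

H(0) = 7.79 × 1600 / (3.2 × 3.7 × 43.4 × 4300) = 0.0056409
20 log₁₀(0.0056409) = -44.973 dB

-44.97 dB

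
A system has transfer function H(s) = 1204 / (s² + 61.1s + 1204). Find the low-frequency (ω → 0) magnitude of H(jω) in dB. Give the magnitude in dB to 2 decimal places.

H(0) = 1204 / 1204 = 1
20 log₁₀(1) = 0.000 dB

0.00 dB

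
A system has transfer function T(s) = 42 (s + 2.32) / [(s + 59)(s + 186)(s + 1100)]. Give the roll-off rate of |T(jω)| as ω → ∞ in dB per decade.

With 1 zero and 3 poles, the high-frequency asymptotic slope is 20 × (1 − 3) = -40 dB/decade.

-40 dB/decade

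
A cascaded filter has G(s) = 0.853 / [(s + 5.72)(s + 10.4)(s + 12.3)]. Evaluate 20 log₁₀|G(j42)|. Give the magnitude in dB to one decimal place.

|j42 + 5.72| = √(42² + 5.72²) = 42.39
|j42 + 10.4| = √(42² + 10.4²) = 43.27
|j42 + 12.3| = √(42² + 12.3²) = 43.76
|G(j42)| = 0.853 / (42.39 × 43.27 × 43.76) = 1.0627e-05
20 log₁₀(1.0627e-05) = -99.47 dB

-99.5 dB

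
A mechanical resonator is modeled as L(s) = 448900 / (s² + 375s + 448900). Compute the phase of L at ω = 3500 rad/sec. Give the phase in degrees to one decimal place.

-173.7°

∠[(j3500)² + 375(j3500) + 448900] = ∠[-1.1801e+07 + j1.3125e+06] = 173.65°
∠L(j3500) = −173.65° = -173.65°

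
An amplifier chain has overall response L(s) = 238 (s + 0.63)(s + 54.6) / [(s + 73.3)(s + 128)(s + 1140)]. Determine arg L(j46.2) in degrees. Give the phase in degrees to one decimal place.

∠(j46.2 + 0.63) = arctan(46.2/0.63) = 89.22°
∠(j46.2 + 54.6) = arctan(46.2/54.6) = 40.24°
∠(j46.2 + 73.3) = arctan(46.2/73.3) = 32.22°
∠(j46.2 + 128) = arctan(46.2/128) = 19.85°
∠(j46.2 + 1140) = arctan(46.2/1140) = 2.32°
∠L(j46.2) = 89.22° + 40.24° − (32.22° + 19.85° + 2.32°) = 75.07°

75.1 deg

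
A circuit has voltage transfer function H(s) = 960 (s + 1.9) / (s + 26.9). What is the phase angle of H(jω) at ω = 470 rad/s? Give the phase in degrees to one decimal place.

3.0 deg

∠(j470 + 1.9) = arctan(470/1.9) = 89.77°
∠(j470 + 26.9) = arctan(470/26.9) = 86.72°
∠H(j470) = 89.77° − 86.72° = 3.04°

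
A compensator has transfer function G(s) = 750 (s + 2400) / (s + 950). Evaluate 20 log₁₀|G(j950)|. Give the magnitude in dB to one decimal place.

|j950 + 2400| = √(950² + 2400²) = 2581
|j950 + 950| = √(950² + 950²) = 1344
|G(j950)| = 750 × 2581 / 1344 = 1440.9
20 log₁₀(1440.9) = 63.17 dB

63.2 dB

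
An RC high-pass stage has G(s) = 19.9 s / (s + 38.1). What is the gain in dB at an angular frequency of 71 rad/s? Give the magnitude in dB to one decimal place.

|j71| = 71
|j71 + 38.1| = √(71² + 38.1²) = 80.58
|G(j71)| = 19.9 × 71 / 80.58 = 17.535
20 log₁₀(17.535) = 24.88 dB

24.9 dB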